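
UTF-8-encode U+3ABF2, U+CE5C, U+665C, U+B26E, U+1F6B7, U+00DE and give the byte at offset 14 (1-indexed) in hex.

1-indexed offset 14 is 0-indexed offset 13.
U+3ABF2 → 4-byte form F0 BA AF B2 at offsets 0–3.
U+CE5C → 3-byte form EC B9 9C at offsets 4–6.
U+665C → 3-byte form E6 99 9C at offsets 7–9.
U+B26E → 3-byte form EB 89 AE at offsets 10–12.
U+1F6B7 → 4-byte form F0 9F 9A B7 at offsets 13–16.
Offset 13 falls in char 5's range; it's byte 1 of F0 9F 9A B7 = 0xF0.

0xF0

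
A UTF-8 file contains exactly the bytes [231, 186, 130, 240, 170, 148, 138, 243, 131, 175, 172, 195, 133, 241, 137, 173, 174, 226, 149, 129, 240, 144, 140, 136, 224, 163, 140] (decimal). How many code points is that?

Byte at offset 0: 0xE7 = 11100111 → 3-byte char (#1). Advance 3.
Byte at offset 3: 0xF0 = 11110000 → 4-byte char (#2). Advance 4.
Byte at offset 7: 0xF3 = 11110011 → 4-byte char (#3). Advance 4.
Byte at offset 11: 0xC3 = 11000011 → 2-byte char (#4). Advance 2.
Byte at offset 13: 0xF1 = 11110001 → 4-byte char (#5). Advance 4.
Byte at offset 17: 0xE2 = 11100010 → 3-byte char (#6). Advance 3.
Byte at offset 20: 0xF0 = 11110000 → 4-byte char (#7). Advance 4.
Byte at offset 24: 0xE0 = 11100000 → 3-byte char (#8). Advance 3.
Reached end at offset 27 after 8 code points.

8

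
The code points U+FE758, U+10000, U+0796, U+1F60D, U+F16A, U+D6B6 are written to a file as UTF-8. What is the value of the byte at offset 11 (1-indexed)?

1-indexed offset 11 is 0-indexed offset 10.
U+FE758 → 4-byte form F3 BE 9D 98 at offsets 0–3.
U+10000 → 4-byte form F0 90 80 80 at offsets 4–7.
U+0796 → 2-byte form DE 96 at offsets 8–9.
U+1F60D → 4-byte form F0 9F 98 8D at offsets 10–13.
Offset 10 falls in char 4's range; it's byte 1 of F0 9F 98 8D = 0xF0.

0xF0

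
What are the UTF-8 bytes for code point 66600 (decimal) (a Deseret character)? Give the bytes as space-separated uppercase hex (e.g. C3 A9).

F0 90 90 A8

U+10428 = 0x10428 = 66600 decimal. In range U+10000–U+10FFFF → 4-byte form: 11110xxx 10xxxxxx 10xxxxxx 10xxxxxx.
Binary (21 bits): 000010000010000101000.
Split 3+6+6+6: 000 | 010000 | 010000 | 101000.
Byte 1: 11110000 = 0xF0.
Byte 2: 10010000 = 0x90.
Byte 3: 10010000 = 0x90.
Byte 4: 10101000 = 0xA8.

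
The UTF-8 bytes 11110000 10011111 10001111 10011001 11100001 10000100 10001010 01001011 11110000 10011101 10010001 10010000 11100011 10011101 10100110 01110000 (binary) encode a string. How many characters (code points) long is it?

Byte at offset 0: 0xF0 = 11110000 → 4-byte char (#1). Advance 4.
Byte at offset 4: 0xE1 = 11100001 → 3-byte char (#2). Advance 3.
Byte at offset 7: 0x4B = 01001011 → 1-byte char (#3). Advance 1.
Byte at offset 8: 0xF0 = 11110000 → 4-byte char (#4). Advance 4.
Byte at offset 12: 0xE3 = 11100011 → 3-byte char (#5). Advance 3.
Byte at offset 15: 0x70 = 01110000 → 1-byte char (#6). Advance 1.
Reached end at offset 16 after 6 code points.

6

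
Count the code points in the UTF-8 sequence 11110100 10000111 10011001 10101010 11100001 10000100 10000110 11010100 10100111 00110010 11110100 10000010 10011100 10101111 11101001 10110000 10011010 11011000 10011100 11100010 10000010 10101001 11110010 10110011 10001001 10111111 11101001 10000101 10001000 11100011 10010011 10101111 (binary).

Byte at offset 0: 0xF4 = 11110100 → 4-byte char (#1). Advance 4.
Byte at offset 4: 0xE1 = 11100001 → 3-byte char (#2). Advance 3.
Byte at offset 7: 0xD4 = 11010100 → 2-byte char (#3). Advance 2.
Byte at offset 9: 0x32 = 00110010 → 1-byte char (#4). Advance 1.
Byte at offset 10: 0xF4 = 11110100 → 4-byte char (#5). Advance 4.
Byte at offset 14: 0xE9 = 11101001 → 3-byte char (#6). Advance 3.
Byte at offset 17: 0xD8 = 11011000 → 2-byte char (#7). Advance 2.
Byte at offset 19: 0xE2 = 11100010 → 3-byte char (#8). Advance 3.
Byte at offset 22: 0xF2 = 11110010 → 4-byte char (#9). Advance 4.
Byte at offset 26: 0xE9 = 11101001 → 3-byte char (#10). Advance 3.
Byte at offset 29: 0xE3 = 11100011 → 3-byte char (#11). Advance 3.
Reached end at offset 32 after 11 code points.

11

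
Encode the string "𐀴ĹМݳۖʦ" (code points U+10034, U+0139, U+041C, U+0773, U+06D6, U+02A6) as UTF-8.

U+10034: 4-byte form → F0 90 80 B4.
U+0139: 2-byte form → C4 B9.
U+041C: 2-byte form → D0 9C.
U+0773: 2-byte form → DD B3.
U+06D6: 2-byte form → DB 96.
U+02A6: 2-byte form → CA A6.
Concatenated (14 bytes): F0 90 80 B4 C4 B9 D0 9C DD B3 DB 96 CA A6.

F0 90 80 B4 C4 B9 D0 9C DD B3 DB 96 CA A6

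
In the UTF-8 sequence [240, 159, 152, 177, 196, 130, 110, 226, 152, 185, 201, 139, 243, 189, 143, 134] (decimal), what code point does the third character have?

Offset 0: leading byte 0xF0 = 11110000 → 4-byte char #1 = F0 9F 98 B1.
Offset 4: leading byte 0xC4 = 11000100 → 2-byte char #2 = C4 82.
Offset 6: leading byte 0x6E = 01101110 → 1-byte char #3 = 6E.
Leading byte 0x6E = 01101110 matches 0xxxxxxx → 1-byte sequence.
Byte 1: 0x6E = 01101110, payload 1101110 (7 bits).
Concatenate: 1101110 = 0x6E (7 bits → U+006E).

U+006E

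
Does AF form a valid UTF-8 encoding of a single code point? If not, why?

invalid (continuation byte with no leading byte)

Byte 0xAF = 10101111 has the form 10xxxxxx — a continuation byte — but there is no preceding leading byte.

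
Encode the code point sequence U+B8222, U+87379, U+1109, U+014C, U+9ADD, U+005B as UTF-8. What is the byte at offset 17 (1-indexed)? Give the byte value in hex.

0x5B

1-indexed offset 17 is 0-indexed offset 16.
U+B8222 → 4-byte form F2 B8 88 A2 at offsets 0–3.
U+87379 → 4-byte form F2 87 8D B9 at offsets 4–7.
U+1109 → 3-byte form E1 84 89 at offsets 8–10.
U+014C → 2-byte form C5 8C at offsets 11–12.
U+9ADD → 3-byte form E9 AB 9D at offsets 13–15.
U+005B → 1-byte form 5B at offsets 16–16.
Offset 16 falls in char 6's range; it's byte 1 of 5B = 0x5B.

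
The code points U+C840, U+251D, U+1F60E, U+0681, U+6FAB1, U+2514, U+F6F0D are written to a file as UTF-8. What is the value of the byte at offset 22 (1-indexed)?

1-indexed offset 22 is 0-indexed offset 21.
U+C840 → 3-byte form EC A1 80 at offsets 0–2.
U+251D → 3-byte form E2 94 9D at offsets 3–5.
U+1F60E → 4-byte form F0 9F 98 8E at offsets 6–9.
U+0681 → 2-byte form DA 81 at offsets 10–11.
U+6FAB1 → 4-byte form F1 AF AA B1 at offsets 12–15.
U+2514 → 3-byte form E2 94 94 at offsets 16–18.
U+F6F0D → 4-byte form F3 B6 BC 8D at offsets 19–22.
Offset 21 falls in char 7's range; it's byte 3 of F3 B6 BC 8D = 0xBC.

0xBC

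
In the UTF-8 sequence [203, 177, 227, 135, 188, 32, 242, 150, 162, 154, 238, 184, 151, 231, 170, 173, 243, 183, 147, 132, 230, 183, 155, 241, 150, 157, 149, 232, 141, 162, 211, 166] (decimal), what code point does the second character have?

U+31FC

Offset 0: leading byte 0xCB = 11001011 → 2-byte char #1 = CB B1.
Offset 2: leading byte 0xE3 = 11100011 → 3-byte char #2 = E3 87 BC.
Leading byte 0xE3 = 11100011 matches 1110xxxx → 3-byte sequence.
Byte 1: 0xE3 = 11100011, payload 0011 (4 bits).
Byte 2: 0x87 = 10000111 (10xxxxxx ✓), payload 000111.
Byte 3: 0xBC = 10111100 (10xxxxxx ✓), payload 111100.
Concatenate: 0011000111111100 = 0x31FC (16 bits → U+31FC).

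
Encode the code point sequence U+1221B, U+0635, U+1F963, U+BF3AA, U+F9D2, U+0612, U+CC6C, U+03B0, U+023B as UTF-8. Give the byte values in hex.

U+1221B: 4-byte form → F0 92 88 9B.
U+0635: 2-byte form → D8 B5.
U+1F963: 4-byte form → F0 9F A5 A3.
U+BF3AA: 4-byte form → F2 BF 8E AA.
U+F9D2: 3-byte form → EF A7 92.
U+0612: 2-byte form → D8 92.
U+CC6C: 3-byte form → EC B1 AC.
U+03B0: 2-byte form → CE B0.
U+023B: 2-byte form → C8 BB.
Concatenated (26 bytes): F0 92 88 9B D8 B5 F0 9F A5 A3 F2 BF 8E AA EF A7 92 D8 92 EC B1 AC CE B0 C8 BB.

F0 92 88 9B D8 B5 F0 9F A5 A3 F2 BF 8E AA EF A7 92 D8 92 EC B1 AC CE B0 C8 BB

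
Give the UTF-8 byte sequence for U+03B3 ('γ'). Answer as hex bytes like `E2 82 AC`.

CE B3

U+03B3 = 0x3B3 = 947 decimal. In range U+0080–U+07FF → 2-byte form: 110xxxxx 10xxxxxx.
Binary (11 bits): 01110110011.
Split 5+6: 01110 | 110011.
Byte 1: 11001110 = 0xCE.
Byte 2: 10110011 = 0xB3.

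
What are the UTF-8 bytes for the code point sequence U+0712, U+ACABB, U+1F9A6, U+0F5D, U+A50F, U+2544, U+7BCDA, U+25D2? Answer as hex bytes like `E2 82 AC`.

U+0712: 2-byte form → DC 92.
U+ACABB: 4-byte form → F2 AC AA BB.
U+1F9A6: 4-byte form → F0 9F A6 A6.
U+0F5D: 3-byte form → E0 BD 9D.
U+A50F: 3-byte form → EA 94 8F.
U+2544: 3-byte form → E2 95 84.
U+7BCDA: 4-byte form → F1 BB B3 9A.
U+25D2: 3-byte form → E2 97 92.
Concatenated (26 bytes): DC 92 F2 AC AA BB F0 9F A6 A6 E0 BD 9D EA 94 8F E2 95 84 F1 BB B3 9A E2 97 92.

DC 92 F2 AC AA BB F0 9F A6 A6 E0 BD 9D EA 94 8F E2 95 84 F1 BB B3 9A E2 97 92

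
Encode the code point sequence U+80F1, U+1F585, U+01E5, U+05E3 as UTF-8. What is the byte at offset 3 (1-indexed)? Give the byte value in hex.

0xB1

1-indexed offset 3 is 0-indexed offset 2.
U+80F1 → 3-byte form E8 83 B1 at offsets 0–2.
Offset 2 falls in char 1's range; it's byte 3 of E8 83 B1 = 0xB1.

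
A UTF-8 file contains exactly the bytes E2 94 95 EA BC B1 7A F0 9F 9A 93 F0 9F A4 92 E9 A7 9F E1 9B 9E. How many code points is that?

7

Byte at offset 0: 0xE2 = 11100010 → 3-byte char (#1). Advance 3.
Byte at offset 3: 0xEA = 11101010 → 3-byte char (#2). Advance 3.
Byte at offset 6: 0x7A = 01111010 → 1-byte char (#3). Advance 1.
Byte at offset 7: 0xF0 = 11110000 → 4-byte char (#4). Advance 4.
Byte at offset 11: 0xF0 = 11110000 → 4-byte char (#5). Advance 4.
Byte at offset 15: 0xE9 = 11101001 → 3-byte char (#6). Advance 3.
Byte at offset 18: 0xE1 = 11100001 → 3-byte char (#7). Advance 3.
Reached end at offset 21 after 7 code points.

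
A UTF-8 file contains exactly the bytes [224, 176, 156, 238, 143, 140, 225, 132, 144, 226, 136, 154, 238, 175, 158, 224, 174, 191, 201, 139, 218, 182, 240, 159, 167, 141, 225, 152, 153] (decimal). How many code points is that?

10

Byte at offset 0: 0xE0 = 11100000 → 3-byte char (#1). Advance 3.
Byte at offset 3: 0xEE = 11101110 → 3-byte char (#2). Advance 3.
Byte at offset 6: 0xE1 = 11100001 → 3-byte char (#3). Advance 3.
Byte at offset 9: 0xE2 = 11100010 → 3-byte char (#4). Advance 3.
Byte at offset 12: 0xEE = 11101110 → 3-byte char (#5). Advance 3.
Byte at offset 15: 0xE0 = 11100000 → 3-byte char (#6). Advance 3.
Byte at offset 18: 0xC9 = 11001001 → 2-byte char (#7). Advance 2.
Byte at offset 20: 0xDA = 11011010 → 2-byte char (#8). Advance 2.
Byte at offset 22: 0xF0 = 11110000 → 4-byte char (#9). Advance 4.
Byte at offset 26: 0xE1 = 11100001 → 3-byte char (#10). Advance 3.
Reached end at offset 29 after 10 code points.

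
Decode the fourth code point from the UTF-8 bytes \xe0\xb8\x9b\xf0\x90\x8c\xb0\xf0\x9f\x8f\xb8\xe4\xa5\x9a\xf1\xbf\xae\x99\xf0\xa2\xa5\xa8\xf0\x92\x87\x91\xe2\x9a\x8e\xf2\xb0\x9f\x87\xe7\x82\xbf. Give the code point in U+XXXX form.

U+495A

Offset 0: leading byte 0xE0 = 11100000 → 3-byte char #1 = E0 B8 9B.
Offset 3: leading byte 0xF0 = 11110000 → 4-byte char #2 = F0 90 8C B0.
Offset 7: leading byte 0xF0 = 11110000 → 4-byte char #3 = F0 9F 8F B8.
Offset 11: leading byte 0xE4 = 11100100 → 3-byte char #4 = E4 A5 9A.
Leading byte 0xE4 = 11100100 matches 1110xxxx → 3-byte sequence.
Byte 1: 0xE4 = 11100100, payload 0100 (4 bits).
Byte 2: 0xA5 = 10100101 (10xxxxxx ✓), payload 100101.
Byte 3: 0x9A = 10011010 (10xxxxxx ✓), payload 011010.
Concatenate: 0100100101011010 = 0x495A (16 bits → U+495A).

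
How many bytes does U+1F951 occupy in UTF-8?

U+1F951 = 0x1F951. UTF-8 uses 1 byte below 0x80, 2 below 0x800, 3 below 0x10000, 4 up to 0x10FFFF. 0x1F951 is in U+10000–U+10FFFF → 4 bytes.

4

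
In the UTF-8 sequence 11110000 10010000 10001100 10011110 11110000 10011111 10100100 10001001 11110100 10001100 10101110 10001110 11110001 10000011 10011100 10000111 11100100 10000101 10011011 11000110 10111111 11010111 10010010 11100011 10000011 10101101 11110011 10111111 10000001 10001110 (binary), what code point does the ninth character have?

U+FF04E

Offset 0: leading byte 0xF0 = 11110000 → 4-byte char #1 = F0 90 8C 9E.
Offset 4: leading byte 0xF0 = 11110000 → 4-byte char #2 = F0 9F A4 89.
Offset 8: leading byte 0xF4 = 11110100 → 4-byte char #3 = F4 8C AE 8E.
Offset 12: leading byte 0xF1 = 11110001 → 4-byte char #4 = F1 83 9C 87.
Offset 16: leading byte 0xE4 = 11100100 → 3-byte char #5 = E4 85 9B.
Offset 19: leading byte 0xC6 = 11000110 → 2-byte char #6 = C6 BF.
Offset 21: leading byte 0xD7 = 11010111 → 2-byte char #7 = D7 92.
Offset 23: leading byte 0xE3 = 11100011 → 3-byte char #8 = E3 83 AD.
Offset 26: leading byte 0xF3 = 11110011 → 4-byte char #9 = F3 BF 81 8E.
Leading byte 0xF3 = 11110011 matches 11110xxx → 4-byte sequence.
Byte 1: 0xF3 = 11110011, payload 011 (3 bits).
Byte 2: 0xBF = 10111111 (10xxxxxx ✓), payload 111111.
Byte 3: 0x81 = 10000001 (10xxxxxx ✓), payload 000001.
Byte 4: 0x8E = 10001110 (10xxxxxx ✓), payload 001110.
Concatenate: 011111111000001001110 = 0xFF04E (21 bits → U+FF04E).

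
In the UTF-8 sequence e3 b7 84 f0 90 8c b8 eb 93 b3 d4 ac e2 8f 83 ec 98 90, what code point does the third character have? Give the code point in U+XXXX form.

Offset 0: leading byte 0xE3 = 11100011 → 3-byte char #1 = E3 B7 84.
Offset 3: leading byte 0xF0 = 11110000 → 4-byte char #2 = F0 90 8C B8.
Offset 7: leading byte 0xEB = 11101011 → 3-byte char #3 = EB 93 B3.
Leading byte 0xEB = 11101011 matches 1110xxxx → 3-byte sequence.
Byte 1: 0xEB = 11101011, payload 1011 (4 bits).
Byte 2: 0x93 = 10010011 (10xxxxxx ✓), payload 010011.
Byte 3: 0xB3 = 10110011 (10xxxxxx ✓), payload 110011.
Concatenate: 1011010011110011 = 0xB4F3 (16 bits → U+B4F3).

U+B4F3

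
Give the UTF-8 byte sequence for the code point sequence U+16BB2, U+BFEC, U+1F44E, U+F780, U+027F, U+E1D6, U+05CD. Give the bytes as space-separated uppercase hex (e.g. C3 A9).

F0 96 AE B2 EB BF AC F0 9F 91 8E EF 9E 80 C9 BF EE 87 96 D7 8D

U+16BB2: 4-byte form → F0 96 AE B2.
U+BFEC: 3-byte form → EB BF AC.
U+1F44E: 4-byte form → F0 9F 91 8E.
U+F780: 3-byte form → EF 9E 80.
U+027F: 2-byte form → C9 BF.
U+E1D6: 3-byte form → EE 87 96.
U+05CD: 2-byte form → D7 8D.
Concatenated (21 bytes): F0 96 AE B2 EB BF AC F0 9F 91 8E EF 9E 80 C9 BF EE 87 96 D7 8D.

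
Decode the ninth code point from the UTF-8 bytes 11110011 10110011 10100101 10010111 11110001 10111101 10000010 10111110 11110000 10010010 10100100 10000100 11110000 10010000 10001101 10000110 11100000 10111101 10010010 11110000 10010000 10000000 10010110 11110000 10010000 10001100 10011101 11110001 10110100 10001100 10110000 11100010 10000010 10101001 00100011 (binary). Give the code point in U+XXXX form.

U+20A9

Offset 0: leading byte 0xF3 = 11110011 → 4-byte char #1 = F3 B3 A5 97.
Offset 4: leading byte 0xF1 = 11110001 → 4-byte char #2 = F1 BD 82 BE.
Offset 8: leading byte 0xF0 = 11110000 → 4-byte char #3 = F0 92 A4 84.
Offset 12: leading byte 0xF0 = 11110000 → 4-byte char #4 = F0 90 8D 86.
Offset 16: leading byte 0xE0 = 11100000 → 3-byte char #5 = E0 BD 92.
Offset 19: leading byte 0xF0 = 11110000 → 4-byte char #6 = F0 90 80 96.
Offset 23: leading byte 0xF0 = 11110000 → 4-byte char #7 = F0 90 8C 9D.
Offset 27: leading byte 0xF1 = 11110001 → 4-byte char #8 = F1 B4 8C B0.
Offset 31: leading byte 0xE2 = 11100010 → 3-byte char #9 = E2 82 A9.
Leading byte 0xE2 = 11100010 matches 1110xxxx → 3-byte sequence.
Byte 1: 0xE2 = 11100010, payload 0010 (4 bits).
Byte 2: 0x82 = 10000010 (10xxxxxx ✓), payload 000010.
Byte 3: 0xA9 = 10101001 (10xxxxxx ✓), payload 101001.
Concatenate: 0010000010101001 = 0x20A9 (16 bits → U+20A9).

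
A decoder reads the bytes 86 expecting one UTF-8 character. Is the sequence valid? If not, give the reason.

invalid (continuation byte with no leading byte)

Byte 0x86 = 10000110 has the form 10xxxxxx — a continuation byte — but there is no preceding leading byte.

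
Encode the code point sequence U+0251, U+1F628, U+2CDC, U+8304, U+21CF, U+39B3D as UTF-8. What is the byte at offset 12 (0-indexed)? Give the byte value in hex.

0xE2

U+0251 → 2-byte form C9 91 at offsets 0–1.
U+1F628 → 4-byte form F0 9F 98 A8 at offsets 2–5.
U+2CDC → 3-byte form E2 B3 9C at offsets 6–8.
U+8304 → 3-byte form E8 8C 84 at offsets 9–11.
U+21CF → 3-byte form E2 87 8F at offsets 12–14.
Offset 12 falls in char 5's range; it's byte 1 of E2 87 8F = 0xE2.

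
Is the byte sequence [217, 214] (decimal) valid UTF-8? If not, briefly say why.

invalid (non-continuation byte where continuation expected)

Leading byte 0xD9 = 11011001 → 2-byte form.
Byte 2 is 0xD6 = 11010110, which is not 10xxxxxx — expected a continuation byte.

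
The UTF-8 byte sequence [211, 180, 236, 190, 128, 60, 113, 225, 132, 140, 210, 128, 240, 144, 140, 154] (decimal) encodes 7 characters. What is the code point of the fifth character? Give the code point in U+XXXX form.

U+110C

Offset 0: leading byte 0xD3 = 11010011 → 2-byte char #1 = D3 B4.
Offset 2: leading byte 0xEC = 11101100 → 3-byte char #2 = EC BE 80.
Offset 5: leading byte 0x3C = 00111100 → 1-byte char #3 = 3C.
Offset 6: leading byte 0x71 = 01110001 → 1-byte char #4 = 71.
Offset 7: leading byte 0xE1 = 11100001 → 3-byte char #5 = E1 84 8C.
Leading byte 0xE1 = 11100001 matches 1110xxxx → 3-byte sequence.
Byte 1: 0xE1 = 11100001, payload 0001 (4 bits).
Byte 2: 0x84 = 10000100 (10xxxxxx ✓), payload 000100.
Byte 3: 0x8C = 10001100 (10xxxxxx ✓), payload 001100.
Concatenate: 0001000100001100 = 0x110C (16 bits → U+110C).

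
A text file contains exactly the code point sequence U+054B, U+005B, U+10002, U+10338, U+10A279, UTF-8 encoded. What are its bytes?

U+054B: 2-byte form → D5 8B.
U+005B: 1-byte form → 5B.
U+10002: 4-byte form → F0 90 80 82.
U+10338: 4-byte form → F0 90 8C B8.
U+10A279: 4-byte form → F4 8A 89 B9.
Concatenated (15 bytes): D5 8B 5B F0 90 80 82 F0 90 8C B8 F4 8A 89 B9.

D5 8B 5B F0 90 80 82 F0 90 8C B8 F4 8A 89 B9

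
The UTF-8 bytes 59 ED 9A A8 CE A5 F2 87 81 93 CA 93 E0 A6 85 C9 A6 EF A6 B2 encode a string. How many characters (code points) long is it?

8

Byte at offset 0: 0x59 = 01011001 → 1-byte char (#1). Advance 1.
Byte at offset 1: 0xED = 11101101 → 3-byte char (#2). Advance 3.
Byte at offset 4: 0xCE = 11001110 → 2-byte char (#3). Advance 2.
Byte at offset 6: 0xF2 = 11110010 → 4-byte char (#4). Advance 4.
Byte at offset 10: 0xCA = 11001010 → 2-byte char (#5). Advance 2.
Byte at offset 12: 0xE0 = 11100000 → 3-byte char (#6). Advance 3.
Byte at offset 15: 0xC9 = 11001001 → 2-byte char (#7). Advance 2.
Byte at offset 17: 0xEF = 11101111 → 3-byte char (#8). Advance 3.
Reached end at offset 20 after 8 code points.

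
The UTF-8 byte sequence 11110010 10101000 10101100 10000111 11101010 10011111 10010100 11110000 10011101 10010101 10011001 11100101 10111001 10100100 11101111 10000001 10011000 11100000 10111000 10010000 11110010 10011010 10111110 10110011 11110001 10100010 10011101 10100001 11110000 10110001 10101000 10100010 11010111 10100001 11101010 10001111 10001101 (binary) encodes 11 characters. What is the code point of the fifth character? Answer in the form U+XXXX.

U+F058

Offset 0: leading byte 0xF2 = 11110010 → 4-byte char #1 = F2 A8 AC 87.
Offset 4: leading byte 0xEA = 11101010 → 3-byte char #2 = EA 9F 94.
Offset 7: leading byte 0xF0 = 11110000 → 4-byte char #3 = F0 9D 95 99.
Offset 11: leading byte 0xE5 = 11100101 → 3-byte char #4 = E5 B9 A4.
Offset 14: leading byte 0xEF = 11101111 → 3-byte char #5 = EF 81 98.
Leading byte 0xEF = 11101111 matches 1110xxxx → 3-byte sequence.
Byte 1: 0xEF = 11101111, payload 1111 (4 bits).
Byte 2: 0x81 = 10000001 (10xxxxxx ✓), payload 000001.
Byte 3: 0x98 = 10011000 (10xxxxxx ✓), payload 011000.
Concatenate: 1111000001011000 = 0xF058 (16 bits → U+F058).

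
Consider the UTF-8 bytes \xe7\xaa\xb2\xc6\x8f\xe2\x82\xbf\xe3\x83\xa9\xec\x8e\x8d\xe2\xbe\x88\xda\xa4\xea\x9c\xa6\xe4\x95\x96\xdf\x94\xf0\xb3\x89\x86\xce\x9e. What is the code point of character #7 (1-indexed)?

U+06A4

Offset 0: leading byte 0xE7 = 11100111 → 3-byte char #1 = E7 AA B2.
Offset 3: leading byte 0xC6 = 11000110 → 2-byte char #2 = C6 8F.
Offset 5: leading byte 0xE2 = 11100010 → 3-byte char #3 = E2 82 BF.
Offset 8: leading byte 0xE3 = 11100011 → 3-byte char #4 = E3 83 A9.
Offset 11: leading byte 0xEC = 11101100 → 3-byte char #5 = EC 8E 8D.
Offset 14: leading byte 0xE2 = 11100010 → 3-byte char #6 = E2 BE 88.
Offset 17: leading byte 0xDA = 11011010 → 2-byte char #7 = DA A4.
Leading byte 0xDA = 11011010 matches 110xxxxx → 2-byte sequence.
Byte 1: 0xDA = 11011010, payload 11010 (5 bits).
Byte 2: 0xA4 = 10100100 (10xxxxxx ✓), payload 100100.
Concatenate: 11010100100 = 0x6A4 (11 bits → U+06A4).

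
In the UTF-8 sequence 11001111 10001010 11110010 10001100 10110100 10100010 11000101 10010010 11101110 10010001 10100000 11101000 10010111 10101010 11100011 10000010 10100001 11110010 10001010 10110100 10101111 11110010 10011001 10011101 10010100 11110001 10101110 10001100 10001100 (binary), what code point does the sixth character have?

U+30A1

Offset 0: leading byte 0xCF = 11001111 → 2-byte char #1 = CF 8A.
Offset 2: leading byte 0xF2 = 11110010 → 4-byte char #2 = F2 8C B4 A2.
Offset 6: leading byte 0xC5 = 11000101 → 2-byte char #3 = C5 92.
Offset 8: leading byte 0xEE = 11101110 → 3-byte char #4 = EE 91 A0.
Offset 11: leading byte 0xE8 = 11101000 → 3-byte char #5 = E8 97 AA.
Offset 14: leading byte 0xE3 = 11100011 → 3-byte char #6 = E3 82 A1.
Leading byte 0xE3 = 11100011 matches 1110xxxx → 3-byte sequence.
Byte 1: 0xE3 = 11100011, payload 0011 (4 bits).
Byte 2: 0x82 = 10000010 (10xxxxxx ✓), payload 000010.
Byte 3: 0xA1 = 10100001 (10xxxxxx ✓), payload 100001.
Concatenate: 0011000010100001 = 0x30A1 (16 bits → U+30A1).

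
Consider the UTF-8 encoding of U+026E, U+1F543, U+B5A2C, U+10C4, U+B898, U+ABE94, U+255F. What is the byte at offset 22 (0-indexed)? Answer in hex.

U+026E → 2-byte form C9 AE at offsets 0–1.
U+1F543 → 4-byte form F0 9F 95 83 at offsets 2–5.
U+B5A2C → 4-byte form F2 B5 A8 AC at offsets 6–9.
U+10C4 → 3-byte form E1 83 84 at offsets 10–12.
U+B898 → 3-byte form EB A2 98 at offsets 13–15.
U+ABE94 → 4-byte form F2 AB BA 94 at offsets 16–19.
U+255F → 3-byte form E2 95 9F at offsets 20–22.
Offset 22 falls in char 7's range; it's byte 3 of E2 95 9F = 0x9F.

0x9F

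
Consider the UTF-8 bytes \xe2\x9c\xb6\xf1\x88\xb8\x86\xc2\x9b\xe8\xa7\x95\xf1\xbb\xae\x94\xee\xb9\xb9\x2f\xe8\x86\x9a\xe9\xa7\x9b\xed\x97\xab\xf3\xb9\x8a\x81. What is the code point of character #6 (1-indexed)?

Offset 0: leading byte 0xE2 = 11100010 → 3-byte char #1 = E2 9C B6.
Offset 3: leading byte 0xF1 = 11110001 → 4-byte char #2 = F1 88 B8 86.
Offset 7: leading byte 0xC2 = 11000010 → 2-byte char #3 = C2 9B.
Offset 9: leading byte 0xE8 = 11101000 → 3-byte char #4 = E8 A7 95.
Offset 12: leading byte 0xF1 = 11110001 → 4-byte char #5 = F1 BB AE 94.
Offset 16: leading byte 0xEE = 11101110 → 3-byte char #6 = EE B9 B9.
Leading byte 0xEE = 11101110 matches 1110xxxx → 3-byte sequence.
Byte 1: 0xEE = 11101110, payload 1110 (4 bits).
Byte 2: 0xB9 = 10111001 (10xxxxxx ✓), payload 111001.
Byte 3: 0xB9 = 10111001 (10xxxxxx ✓), payload 111001.
Concatenate: 1110111001111001 = 0xEE79 (16 bits → U+EE79).

U+EE79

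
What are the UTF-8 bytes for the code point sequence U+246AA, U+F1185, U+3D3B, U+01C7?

U+246AA: 4-byte form → F0 A4 9A AA.
U+F1185: 4-byte form → F3 B1 86 85.
U+3D3B: 3-byte form → E3 B4 BB.
U+01C7: 2-byte form → C7 87.
Concatenated (13 bytes): F0 A4 9A AA F3 B1 86 85 E3 B4 BB C7 87.

F0 A4 9A AA F3 B1 86 85 E3 B4 BB C7 87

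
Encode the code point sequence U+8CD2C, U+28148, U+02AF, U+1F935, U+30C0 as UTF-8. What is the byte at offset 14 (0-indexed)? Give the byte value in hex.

U+8CD2C → 4-byte form F2 8C B4 AC at offsets 0–3.
U+28148 → 4-byte form F0 A8 85 88 at offsets 4–7.
U+02AF → 2-byte form CA AF at offsets 8–9.
U+1F935 → 4-byte form F0 9F A4 B5 at offsets 10–13.
U+30C0 → 3-byte form E3 83 80 at offsets 14–16.
Offset 14 falls in char 5's range; it's byte 1 of E3 83 80 = 0xE3.

0xE3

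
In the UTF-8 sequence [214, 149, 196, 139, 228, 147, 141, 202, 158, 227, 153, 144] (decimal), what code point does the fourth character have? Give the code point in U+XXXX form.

Offset 0: leading byte 0xD6 = 11010110 → 2-byte char #1 = D6 95.
Offset 2: leading byte 0xC4 = 11000100 → 2-byte char #2 = C4 8B.
Offset 4: leading byte 0xE4 = 11100100 → 3-byte char #3 = E4 93 8D.
Offset 7: leading byte 0xCA = 11001010 → 2-byte char #4 = CA 9E.
Leading byte 0xCA = 11001010 matches 110xxxxx → 2-byte sequence.
Byte 1: 0xCA = 11001010, payload 01010 (5 bits).
Byte 2: 0x9E = 10011110 (10xxxxxx ✓), payload 011110.
Concatenate: 01010011110 = 0x29E (11 bits → U+029E).

U+029E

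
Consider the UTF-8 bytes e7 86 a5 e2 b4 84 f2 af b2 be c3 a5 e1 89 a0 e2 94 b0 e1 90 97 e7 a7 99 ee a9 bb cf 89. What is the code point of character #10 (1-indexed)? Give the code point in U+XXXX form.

U+03C9

Offset 0: leading byte 0xE7 = 11100111 → 3-byte char #1 = E7 86 A5.
Offset 3: leading byte 0xE2 = 11100010 → 3-byte char #2 = E2 B4 84.
Offset 6: leading byte 0xF2 = 11110010 → 4-byte char #3 = F2 AF B2 BE.
Offset 10: leading byte 0xC3 = 11000011 → 2-byte char #4 = C3 A5.
Offset 12: leading byte 0xE1 = 11100001 → 3-byte char #5 = E1 89 A0.
Offset 15: leading byte 0xE2 = 11100010 → 3-byte char #6 = E2 94 B0.
Offset 18: leading byte 0xE1 = 11100001 → 3-byte char #7 = E1 90 97.
Offset 21: leading byte 0xE7 = 11100111 → 3-byte char #8 = E7 A7 99.
Offset 24: leading byte 0xEE = 11101110 → 3-byte char #9 = EE A9 BB.
Offset 27: leading byte 0xCF = 11001111 → 2-byte char #10 = CF 89.
Leading byte 0xCF = 11001111 matches 110xxxxx → 2-byte sequence.
Byte 1: 0xCF = 11001111, payload 01111 (5 bits).
Byte 2: 0x89 = 10001001 (10xxxxxx ✓), payload 001001.
Concatenate: 01111001001 = 0x3C9 (11 bits → U+03C9).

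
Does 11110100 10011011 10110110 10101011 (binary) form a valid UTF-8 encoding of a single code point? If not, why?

invalid (encodes a value above U+10FFFF)

Leading byte 0xF4 = 11110100 → 4-byte form.
Payload = 0x11BDAB, which exceeds U+10FFFF, the maximum Unicode code point. (Leading bytes F5–FF, or F4 followed by ≥ 0x90, are invalid.)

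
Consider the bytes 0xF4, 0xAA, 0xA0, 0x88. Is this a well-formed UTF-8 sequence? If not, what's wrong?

Leading byte 0xF4 = 11110100 → 4-byte form.
Payload = 0x12A808, which exceeds U+10FFFF, the maximum Unicode code point. (Leading bytes F5–FF, or F4 followed by ≥ 0x90, are invalid.)

invalid (encodes a value above U+10FFFF)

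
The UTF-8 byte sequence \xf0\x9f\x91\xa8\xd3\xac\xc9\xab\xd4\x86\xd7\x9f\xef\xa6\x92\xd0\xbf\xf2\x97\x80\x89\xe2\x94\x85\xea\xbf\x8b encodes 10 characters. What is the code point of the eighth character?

U+97009

Offset 0: leading byte 0xF0 = 11110000 → 4-byte char #1 = F0 9F 91 A8.
Offset 4: leading byte 0xD3 = 11010011 → 2-byte char #2 = D3 AC.
Offset 6: leading byte 0xC9 = 11001001 → 2-byte char #3 = C9 AB.
Offset 8: leading byte 0xD4 = 11010100 → 2-byte char #4 = D4 86.
Offset 10: leading byte 0xD7 = 11010111 → 2-byte char #5 = D7 9F.
Offset 12: leading byte 0xEF = 11101111 → 3-byte char #6 = EF A6 92.
Offset 15: leading byte 0xD0 = 11010000 → 2-byte char #7 = D0 BF.
Offset 17: leading byte 0xF2 = 11110010 → 4-byte char #8 = F2 97 80 89.
Leading byte 0xF2 = 11110010 matches 11110xxx → 4-byte sequence.
Byte 1: 0xF2 = 11110010, payload 010 (3 bits).
Byte 2: 0x97 = 10010111 (10xxxxxx ✓), payload 010111.
Byte 3: 0x80 = 10000000 (10xxxxxx ✓), payload 000000.
Byte 4: 0x89 = 10001001 (10xxxxxx ✓), payload 001001.
Concatenate: 010010111000000001001 = 0x97009 (21 bits → U+97009).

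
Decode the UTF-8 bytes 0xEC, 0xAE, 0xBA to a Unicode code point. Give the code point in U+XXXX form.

Leading byte 0xEC = 11101100 matches 1110xxxx → 3-byte sequence.
Byte 1: 0xEC = 11101100, payload 1100 (4 bits).
Byte 2: 0xAE = 10101110 (10xxxxxx ✓), payload 101110.
Byte 3: 0xBA = 10111010 (10xxxxxx ✓), payload 111010.
Concatenate: 1100101110111010 = 0xCBBA (16 bits → U+CBBA).

U+CBBA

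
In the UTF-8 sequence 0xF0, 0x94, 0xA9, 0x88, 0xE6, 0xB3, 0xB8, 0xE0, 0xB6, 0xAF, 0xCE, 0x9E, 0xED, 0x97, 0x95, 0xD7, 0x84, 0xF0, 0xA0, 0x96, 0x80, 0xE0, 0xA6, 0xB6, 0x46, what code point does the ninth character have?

U+0046

Offset 0: leading byte 0xF0 = 11110000 → 4-byte char #1 = F0 94 A9 88.
Offset 4: leading byte 0xE6 = 11100110 → 3-byte char #2 = E6 B3 B8.
Offset 7: leading byte 0xE0 = 11100000 → 3-byte char #3 = E0 B6 AF.
Offset 10: leading byte 0xCE = 11001110 → 2-byte char #4 = CE 9E.
Offset 12: leading byte 0xED = 11101101 → 3-byte char #5 = ED 97 95.
Offset 15: leading byte 0xD7 = 11010111 → 2-byte char #6 = D7 84.
Offset 17: leading byte 0xF0 = 11110000 → 4-byte char #7 = F0 A0 96 80.
Offset 21: leading byte 0xE0 = 11100000 → 3-byte char #8 = E0 A6 B6.
Offset 24: leading byte 0x46 = 01000110 → 1-byte char #9 = 46.
Leading byte 0x46 = 01000110 matches 0xxxxxxx → 1-byte sequence.
Byte 1: 0x46 = 01000110, payload 1000110 (7 bits).
Concatenate: 1000110 = 0x46 (7 bits → U+0046).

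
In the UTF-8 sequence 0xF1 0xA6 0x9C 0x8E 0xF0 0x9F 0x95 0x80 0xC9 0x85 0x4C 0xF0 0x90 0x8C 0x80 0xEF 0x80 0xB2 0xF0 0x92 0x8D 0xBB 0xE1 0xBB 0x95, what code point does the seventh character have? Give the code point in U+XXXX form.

U+1237B

Offset 0: leading byte 0xF1 = 11110001 → 4-byte char #1 = F1 A6 9C 8E.
Offset 4: leading byte 0xF0 = 11110000 → 4-byte char #2 = F0 9F 95 80.
Offset 8: leading byte 0xC9 = 11001001 → 2-byte char #3 = C9 85.
Offset 10: leading byte 0x4C = 01001100 → 1-byte char #4 = 4C.
Offset 11: leading byte 0xF0 = 11110000 → 4-byte char #5 = F0 90 8C 80.
Offset 15: leading byte 0xEF = 11101111 → 3-byte char #6 = EF 80 B2.
Offset 18: leading byte 0xF0 = 11110000 → 4-byte char #7 = F0 92 8D BB.
Leading byte 0xF0 = 11110000 matches 11110xxx → 4-byte sequence.
Byte 1: 0xF0 = 11110000, payload 000 (3 bits).
Byte 2: 0x92 = 10010010 (10xxxxxx ✓), payload 010010.
Byte 3: 0x8D = 10001101 (10xxxxxx ✓), payload 001101.
Byte 4: 0xBB = 10111011 (10xxxxxx ✓), payload 111011.
Concatenate: 000010010001101111011 = 0x1237B (21 bits → U+1237B).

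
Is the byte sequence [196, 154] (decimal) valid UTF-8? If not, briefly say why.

Leading byte 0xC4 = 11000100 → 2-byte form.
Continuation bytes 0x9A=10011010 all match 10xxxxxx.
Decoded value 0x11A is ≥ 0x80 (shortest form) and not a surrogate.

valid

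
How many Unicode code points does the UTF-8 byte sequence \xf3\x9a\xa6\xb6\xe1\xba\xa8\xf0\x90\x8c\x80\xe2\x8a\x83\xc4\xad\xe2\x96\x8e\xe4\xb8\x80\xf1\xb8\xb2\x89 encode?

8

Byte at offset 0: 0xF3 = 11110011 → 4-byte char (#1). Advance 4.
Byte at offset 4: 0xE1 = 11100001 → 3-byte char (#2). Advance 3.
Byte at offset 7: 0xF0 = 11110000 → 4-byte char (#3). Advance 4.
Byte at offset 11: 0xE2 = 11100010 → 3-byte char (#4). Advance 3.
Byte at offset 14: 0xC4 = 11000100 → 2-byte char (#5). Advance 2.
Byte at offset 16: 0xE2 = 11100010 → 3-byte char (#6). Advance 3.
Byte at offset 19: 0xE4 = 11100100 → 3-byte char (#7). Advance 3.
Byte at offset 22: 0xF1 = 11110001 → 4-byte char (#8). Advance 4.
Reached end at offset 26 after 8 code points.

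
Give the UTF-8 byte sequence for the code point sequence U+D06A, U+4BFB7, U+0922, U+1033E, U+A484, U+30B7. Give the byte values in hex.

ED 81 AA F1 8B BE B7 E0 A4 A2 F0 90 8C BE EA 92 84 E3 82 B7

U+D06A: 3-byte form → ED 81 AA.
U+4BFB7: 4-byte form → F1 8B BE B7.
U+0922: 3-byte form → E0 A4 A2.
U+1033E: 4-byte form → F0 90 8C BE.
U+A484: 3-byte form → EA 92 84.
U+30B7: 3-byte form → E3 82 B7.
Concatenated (20 bytes): ED 81 AA F1 8B BE B7 E0 A4 A2 F0 90 8C BE EA 92 84 E3 82 B7.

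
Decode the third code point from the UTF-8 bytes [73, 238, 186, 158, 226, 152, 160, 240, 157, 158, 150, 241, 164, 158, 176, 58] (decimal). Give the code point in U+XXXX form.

Offset 0: leading byte 0x49 = 01001001 → 1-byte char #1 = 49.
Offset 1: leading byte 0xEE = 11101110 → 3-byte char #2 = EE BA 9E.
Offset 4: leading byte 0xE2 = 11100010 → 3-byte char #3 = E2 98 A0.
Leading byte 0xE2 = 11100010 matches 1110xxxx → 3-byte sequence.
Byte 1: 0xE2 = 11100010, payload 0010 (4 bits).
Byte 2: 0x98 = 10011000 (10xxxxxx ✓), payload 011000.
Byte 3: 0xA0 = 10100000 (10xxxxxx ✓), payload 100000.
Concatenate: 0010011000100000 = 0x2620 (16 bits → U+2620).

U+2620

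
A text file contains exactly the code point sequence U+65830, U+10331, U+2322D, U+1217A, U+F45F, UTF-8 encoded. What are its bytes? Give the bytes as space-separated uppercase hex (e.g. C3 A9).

F1 A5 A0 B0 F0 90 8C B1 F0 A3 88 AD F0 92 85 BA EF 91 9F

U+65830: 4-byte form → F1 A5 A0 B0.
U+10331: 4-byte form → F0 90 8C B1.
U+2322D: 4-byte form → F0 A3 88 AD.
U+1217A: 4-byte form → F0 92 85 BA.
U+F45F: 3-byte form → EF 91 9F.
Concatenated (19 bytes): F1 A5 A0 B0 F0 90 8C B1 F0 A3 88 AD F0 92 85 BA EF 91 9F.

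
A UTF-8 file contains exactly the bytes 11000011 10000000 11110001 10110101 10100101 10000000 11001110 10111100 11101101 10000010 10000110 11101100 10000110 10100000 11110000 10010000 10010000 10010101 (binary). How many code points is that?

6

Byte at offset 0: 0xC3 = 11000011 → 2-byte char (#1). Advance 2.
Byte at offset 2: 0xF1 = 11110001 → 4-byte char (#2). Advance 4.
Byte at offset 6: 0xCE = 11001110 → 2-byte char (#3). Advance 2.
Byte at offset 8: 0xED = 11101101 → 3-byte char (#4). Advance 3.
Byte at offset 11: 0xEC = 11101100 → 3-byte char (#5). Advance 3.
Byte at offset 14: 0xF0 = 11110000 → 4-byte char (#6). Advance 4.
Reached end at offset 18 after 6 code points.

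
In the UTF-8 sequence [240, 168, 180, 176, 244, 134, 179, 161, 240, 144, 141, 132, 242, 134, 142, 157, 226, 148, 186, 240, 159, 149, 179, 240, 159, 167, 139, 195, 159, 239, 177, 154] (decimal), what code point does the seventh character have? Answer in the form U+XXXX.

Offset 0: leading byte 0xF0 = 11110000 → 4-byte char #1 = F0 A8 B4 B0.
Offset 4: leading byte 0xF4 = 11110100 → 4-byte char #2 = F4 86 B3 A1.
Offset 8: leading byte 0xF0 = 11110000 → 4-byte char #3 = F0 90 8D 84.
Offset 12: leading byte 0xF2 = 11110010 → 4-byte char #4 = F2 86 8E 9D.
Offset 16: leading byte 0xE2 = 11100010 → 3-byte char #5 = E2 94 BA.
Offset 19: leading byte 0xF0 = 11110000 → 4-byte char #6 = F0 9F 95 B3.
Offset 23: leading byte 0xF0 = 11110000 → 4-byte char #7 = F0 9F A7 8B.
Leading byte 0xF0 = 11110000 matches 11110xxx → 4-byte sequence.
Byte 1: 0xF0 = 11110000, payload 000 (3 bits).
Byte 2: 0x9F = 10011111 (10xxxxxx ✓), payload 011111.
Byte 3: 0xA7 = 10100111 (10xxxxxx ✓), payload 100111.
Byte 4: 0x8B = 10001011 (10xxxxxx ✓), payload 001011.
Concatenate: 000011111100111001011 = 0x1F9CB (21 bits → U+1F9CB).

U+1F9CB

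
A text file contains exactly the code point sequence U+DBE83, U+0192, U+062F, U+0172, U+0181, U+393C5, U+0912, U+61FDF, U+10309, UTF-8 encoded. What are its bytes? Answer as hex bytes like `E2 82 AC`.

U+DBE83: 4-byte form → F3 9B BA 83.
U+0192: 2-byte form → C6 92.
U+062F: 2-byte form → D8 AF.
U+0172: 2-byte form → C5 B2.
U+0181: 2-byte form → C6 81.
U+393C5: 4-byte form → F0 B9 8F 85.
U+0912: 3-byte form → E0 A4 92.
U+61FDF: 4-byte form → F1 A1 BF 9F.
U+10309: 4-byte form → F0 90 8C 89.
Concatenated (27 bytes): F3 9B BA 83 C6 92 D8 AF C5 B2 C6 81 F0 B9 8F 85 E0 A4 92 F1 A1 BF 9F F0 90 8C 89.

F3 9B BA 83 C6 92 D8 AF C5 B2 C6 81 F0 B9 8F 85 E0 A4 92 F1 A1 BF 9F F0 90 8C 89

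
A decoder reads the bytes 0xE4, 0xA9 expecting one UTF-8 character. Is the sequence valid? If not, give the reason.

invalid (sequence truncated)

Leading byte 0xE4 = 11100100 → 3-byte form, but only 2 bytes are present.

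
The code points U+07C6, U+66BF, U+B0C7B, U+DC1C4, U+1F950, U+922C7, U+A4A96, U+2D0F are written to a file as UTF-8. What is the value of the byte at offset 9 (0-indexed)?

U+07C6 → 2-byte form DF 86 at offsets 0–1.
U+66BF → 3-byte form E6 9A BF at offsets 2–4.
U+B0C7B → 4-byte form F2 B0 B1 BB at offsets 5–8.
U+DC1C4 → 4-byte form F3 9C 87 84 at offsets 9–12.
Offset 9 falls in char 4's range; it's byte 1 of F3 9C 87 84 = 0xF3.

0xF3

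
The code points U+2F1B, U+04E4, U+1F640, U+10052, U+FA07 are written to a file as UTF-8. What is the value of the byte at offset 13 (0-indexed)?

0xEF

U+2F1B → 3-byte form E2 BC 9B at offsets 0–2.
U+04E4 → 2-byte form D3 A4 at offsets 3–4.
U+1F640 → 4-byte form F0 9F 99 80 at offsets 5–8.
U+10052 → 4-byte form F0 90 81 92 at offsets 9–12.
U+FA07 → 3-byte form EF A8 87 at offsets 13–15.
Offset 13 falls in char 5's range; it's byte 1 of EF A8 87 = 0xEF.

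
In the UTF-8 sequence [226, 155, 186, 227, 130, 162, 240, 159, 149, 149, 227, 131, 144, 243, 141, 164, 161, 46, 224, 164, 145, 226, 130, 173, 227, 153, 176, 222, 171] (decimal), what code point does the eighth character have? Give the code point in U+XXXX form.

Offset 0: leading byte 0xE2 = 11100010 → 3-byte char #1 = E2 9B BA.
Offset 3: leading byte 0xE3 = 11100011 → 3-byte char #2 = E3 82 A2.
Offset 6: leading byte 0xF0 = 11110000 → 4-byte char #3 = F0 9F 95 95.
Offset 10: leading byte 0xE3 = 11100011 → 3-byte char #4 = E3 83 90.
Offset 13: leading byte 0xF3 = 11110011 → 4-byte char #5 = F3 8D A4 A1.
Offset 17: leading byte 0x2E = 00101110 → 1-byte char #6 = 2E.
Offset 18: leading byte 0xE0 = 11100000 → 3-byte char #7 = E0 A4 91.
Offset 21: leading byte 0xE2 = 11100010 → 3-byte char #8 = E2 82 AD.
Leading byte 0xE2 = 11100010 matches 1110xxxx → 3-byte sequence.
Byte 1: 0xE2 = 11100010, payload 0010 (4 bits).
Byte 2: 0x82 = 10000010 (10xxxxxx ✓), payload 000010.
Byte 3: 0xAD = 10101101 (10xxxxxx ✓), payload 101101.
Concatenate: 0010000010101101 = 0x20AD (16 bits → U+20AD).

U+20AD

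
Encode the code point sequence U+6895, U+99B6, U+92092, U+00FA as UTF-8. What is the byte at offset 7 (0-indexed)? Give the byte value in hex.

0x92

U+6895 → 3-byte form E6 A2 95 at offsets 0–2.
U+99B6 → 3-byte form E9 A6 B6 at offsets 3–5.
U+92092 → 4-byte form F2 92 82 92 at offsets 6–9.
Offset 7 falls in char 3's range; it's byte 2 of F2 92 82 92 = 0x92.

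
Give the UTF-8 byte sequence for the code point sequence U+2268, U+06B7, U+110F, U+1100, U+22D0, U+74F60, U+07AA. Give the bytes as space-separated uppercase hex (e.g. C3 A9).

U+2268: 3-byte form → E2 89 A8.
U+06B7: 2-byte form → DA B7.
U+110F: 3-byte form → E1 84 8F.
U+1100: 3-byte form → E1 84 80.
U+22D0: 3-byte form → E2 8B 90.
U+74F60: 4-byte form → F1 B4 BD A0.
U+07AA: 2-byte form → DE AA.
Concatenated (20 bytes): E2 89 A8 DA B7 E1 84 8F E1 84 80 E2 8B 90 F1 B4 BD A0 DE AA.

E2 89 A8 DA B7 E1 84 8F E1 84 80 E2 8B 90 F1 B4 BD A0 DE AA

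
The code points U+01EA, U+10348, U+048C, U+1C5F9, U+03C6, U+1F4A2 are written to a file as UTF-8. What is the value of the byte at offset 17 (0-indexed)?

0xA2

U+01EA → 2-byte form C7 AA at offsets 0–1.
U+10348 → 4-byte form F0 90 8D 88 at offsets 2–5.
U+048C → 2-byte form D2 8C at offsets 6–7.
U+1C5F9 → 4-byte form F0 9C 97 B9 at offsets 8–11.
U+03C6 → 2-byte form CF 86 at offsets 12–13.
U+1F4A2 → 4-byte form F0 9F 92 A2 at offsets 14–17.
Offset 17 falls in char 6's range; it's byte 4 of F0 9F 92 A2 = 0xA2.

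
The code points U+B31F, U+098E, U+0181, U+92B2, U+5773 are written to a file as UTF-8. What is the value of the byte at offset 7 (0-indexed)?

0x81

U+B31F → 3-byte form EB 8C 9F at offsets 0–2.
U+098E → 3-byte form E0 A6 8E at offsets 3–5.
U+0181 → 2-byte form C6 81 at offsets 6–7.
Offset 7 falls in char 3's range; it's byte 2 of C6 81 = 0x81.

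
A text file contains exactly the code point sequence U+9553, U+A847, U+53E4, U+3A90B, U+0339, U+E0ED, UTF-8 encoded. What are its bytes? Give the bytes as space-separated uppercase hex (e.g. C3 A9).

E9 95 93 EA A1 87 E5 8F A4 F0 BA A4 8B CC B9 EE 83 AD

U+9553: 3-byte form → E9 95 93.
U+A847: 3-byte form → EA A1 87.
U+53E4: 3-byte form → E5 8F A4.
U+3A90B: 4-byte form → F0 BA A4 8B.
U+0339: 2-byte form → CC B9.
U+E0ED: 3-byte form → EE 83 AD.
Concatenated (18 bytes): E9 95 93 EA A1 87 E5 8F A4 F0 BA A4 8B CC B9 EE 83 AD.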